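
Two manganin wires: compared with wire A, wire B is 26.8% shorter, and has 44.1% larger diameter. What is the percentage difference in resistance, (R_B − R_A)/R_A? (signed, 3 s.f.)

R ∝ L/d², so R_B/R_A = (1 − 26.8/100) × (1 + 44.1/100)⁻²
= 0.732 × 0.4816 = 0.3525
(R_B − R_A)/R_A = 0.3525 − 1 = -64.7%

-64.7%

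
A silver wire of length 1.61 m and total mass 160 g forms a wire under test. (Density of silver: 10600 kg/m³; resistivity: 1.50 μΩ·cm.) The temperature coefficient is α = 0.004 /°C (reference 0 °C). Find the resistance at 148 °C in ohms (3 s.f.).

ρ = 1.50 μΩ·cm = 1.50×10^-8 Ω·m
A = m/(density·L) = 0.16/(10600×1.61) = 9.3754e-06 m²
R = ρL/A = (1.50×10^-8)(1.61)/(9.3754e-06) = 0.002576 Ω
R(148 °C) = 0.002576 × (1 + 0.004×148) = 0.00410 Ω

0.00410 Ω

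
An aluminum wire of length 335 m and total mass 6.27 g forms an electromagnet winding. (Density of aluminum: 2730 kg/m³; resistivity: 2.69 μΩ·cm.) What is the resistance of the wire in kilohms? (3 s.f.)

1.31 kΩ

ρ = 2.69 μΩ·cm = 2.69×10^-8 Ω·m
A = m/(density·L) = 0.00627/(2730×335) = 6.8558e-09 m²
R = ρL/A = (2.69×10^-8)(335)/(6.8558e-09) = 1.31 kΩ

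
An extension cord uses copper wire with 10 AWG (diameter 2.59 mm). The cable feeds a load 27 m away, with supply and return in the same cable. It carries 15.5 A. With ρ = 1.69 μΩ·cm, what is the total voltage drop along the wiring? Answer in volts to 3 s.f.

ρ = 1.69 μΩ·cm = 1.69×10^-8 Ω·m
A = π(2.59/2 mm)² = π(1.2950e-03 m)² = 5.269e-06 m²
Total conductor length (both ways) L = 2 × 27 = 54 m
R = ρL/A = (1.69×10^-8)(54)/(5.269e-06) = 0.1732 Ω
V = IR = 15.5 × 0.1732 = 2.68 V

2.68 V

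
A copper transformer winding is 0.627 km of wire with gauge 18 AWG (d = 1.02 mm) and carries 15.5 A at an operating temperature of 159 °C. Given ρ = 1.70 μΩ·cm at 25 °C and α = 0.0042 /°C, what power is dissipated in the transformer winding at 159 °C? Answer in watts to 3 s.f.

4900 W

ρ = 1.70 μΩ·cm = 1.70×10^-8 Ω·m
A = π(1.02/2 mm)² = π(5.1000e-04 m)² = 8.171e-07 m²
R₍25₎ = ρL/A = (1.70×10^-8)(627)/(8.171e-07) = 13.04 Ω
R₍159₎ = R₍25₎(1 + αΔT) = 13.04 × (1 + 0.0042×134) = 20.39 Ω
P = I²R = (15.5)² × 20.39 = 4900 W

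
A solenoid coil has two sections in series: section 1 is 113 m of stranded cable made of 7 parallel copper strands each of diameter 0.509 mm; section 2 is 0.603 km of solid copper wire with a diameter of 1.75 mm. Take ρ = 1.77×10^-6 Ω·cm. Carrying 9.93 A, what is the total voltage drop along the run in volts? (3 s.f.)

ρ = 1.77×10^-6 Ω·cm = 1.77×10^-8 Ω·m
Section 1: A_strand = π(2.5450e-04)² = 2.035e-07 m²; R₁ = ρL/(N·A_s) = (1.77×10^-8)(113)/(7×2.035e-07) = 1.404 Ω
Section 2: A = π(d/2)² = π(8.7500e-04 m)² = 2.405e-06 m²
R₂ = (1.77×10^-8)(603)/(2.405e-06) = 4.437 Ω
R = R₁ + R₂ = 5.842 Ω
V = IR = 9.93 × 5.842 = 58.0 V

58.0 V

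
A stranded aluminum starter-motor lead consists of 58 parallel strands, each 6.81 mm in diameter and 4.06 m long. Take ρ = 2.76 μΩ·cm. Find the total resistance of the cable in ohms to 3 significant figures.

ρ = 2.76 μΩ·cm = 2.76×10^-8 Ω·m
A_strand = π(3.4050e-03 m)² = 3.642e-05 m²
R_strand = ρL/A = (2.76×10^-8)(4.06)/(3.642e-05) = 0.003076 Ω
R_total = R_strand/N = 0.003076/58 = 5.30×10^-5 Ω

5.30×10^-5 Ω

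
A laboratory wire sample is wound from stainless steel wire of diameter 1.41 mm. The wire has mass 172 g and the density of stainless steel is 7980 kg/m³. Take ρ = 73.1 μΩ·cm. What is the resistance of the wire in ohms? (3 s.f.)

ρ = 73.1 μΩ·cm = 7.31×10^-7 Ω·m
A = π(d/2)² = π(7.0500e-04 m)² = 1.5615e-06 m²
L = m/(density·A) = 0.172/(7980×1.5615e-06) = 13.8 m
R = ρL/A = (7.31×10^-7)(13.8)/(1.5615e-06) = 6.46 Ω

6.46 Ω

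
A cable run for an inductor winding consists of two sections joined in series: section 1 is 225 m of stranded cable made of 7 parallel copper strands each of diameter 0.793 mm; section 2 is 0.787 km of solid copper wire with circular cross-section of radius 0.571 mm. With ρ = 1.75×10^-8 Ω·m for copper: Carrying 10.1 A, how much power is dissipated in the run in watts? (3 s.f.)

Section 1: A_strand = π(3.9650e-04)² = 4.939e-07 m²; R₁ = ρL/(N·A_s) = (1.75×10^-8)(225)/(7×4.939e-07) = 1.139 Ω
Section 2: A = πr² = π(5.7100e-04 m)² = 1.024e-06 m²
R₂ = (1.75×10^-8)(787)/(1.024e-06) = 13.45 Ω
R = R₁ + R₂ = 14.58 Ω
P = I²R = (10.1)² × 14.58 = 1490 W

1490 W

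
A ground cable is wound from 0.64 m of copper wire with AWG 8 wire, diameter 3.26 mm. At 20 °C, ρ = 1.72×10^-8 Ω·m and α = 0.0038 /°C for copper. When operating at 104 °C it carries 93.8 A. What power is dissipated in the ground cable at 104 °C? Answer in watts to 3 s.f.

15.3 W

A = π(3.26/2 mm)² = π(1.6300e-03 m)² = 8.347e-06 m²
R₍20₎ = ρL/A = (1.72×10^-8)(0.64)/(8.347e-06) = 0.001319 Ω
R₍104₎ = R₍20₎(1 + αΔT) = 0.001319 × (1 + 0.0038×84) = 0.00174 Ω
P = I²R = (93.8)² × 0.00174 = 15.3 W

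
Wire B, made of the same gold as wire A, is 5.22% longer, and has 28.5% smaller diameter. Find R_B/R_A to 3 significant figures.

R ∝ L/d², so R_B/R_A = (1 + 5.22/100) × (1 − 28.5/100)⁻²
= 1.052 × 1.956 = 2.06

2.06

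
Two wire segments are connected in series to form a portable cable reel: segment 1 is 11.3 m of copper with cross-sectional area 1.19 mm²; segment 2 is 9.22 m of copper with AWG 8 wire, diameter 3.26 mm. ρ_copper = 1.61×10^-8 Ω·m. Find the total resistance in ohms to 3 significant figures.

0.171 Ω

Segment 1: A = 1.19 mm² = 1.190e-06 m²
R₁ = ρL/A = (1.61×10^-8)(11.3)/(1.190e-06) = 0.1529 Ω
Segment 2: A = π(3.26/2 mm)² = π(1.6300e-03 m)² = 8.347e-06 m²
R₂ = (1.61×10^-8)(9.22)/(8.347e-06) = 0.01778 Ω
R = R₁ + R₂ = 0.171 Ω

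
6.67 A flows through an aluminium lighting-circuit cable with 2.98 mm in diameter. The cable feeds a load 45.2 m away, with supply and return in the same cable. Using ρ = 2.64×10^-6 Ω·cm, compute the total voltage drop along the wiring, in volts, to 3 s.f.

2.28 V

ρ = 2.64×10^-6 Ω·cm = 2.64×10^-8 Ω·m
A = π(d/2)² = π(1.4900e-03 m)² = 6.975e-06 m²
Total conductor length (both ways) L = 2 × 45.2 = 90.4 m
R = ρL/A = (2.64×10^-8)(90.4)/(6.975e-06) = 0.3422 Ω
V = IR = 6.67 × 0.3422 = 2.28 V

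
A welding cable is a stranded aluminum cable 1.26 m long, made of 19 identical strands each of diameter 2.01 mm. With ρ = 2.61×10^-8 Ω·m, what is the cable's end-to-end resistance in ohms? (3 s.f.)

A_strand = π(1.0050e-03 m)² = 3.173e-06 m²
R_strand = ρL/A = (2.61×10^-8)(1.26)/(3.173e-06) = 0.01036 Ω
R_total = R_strand/N = 0.01036/19 = 5.45×10^-4 Ω

5.45×10^-4 Ω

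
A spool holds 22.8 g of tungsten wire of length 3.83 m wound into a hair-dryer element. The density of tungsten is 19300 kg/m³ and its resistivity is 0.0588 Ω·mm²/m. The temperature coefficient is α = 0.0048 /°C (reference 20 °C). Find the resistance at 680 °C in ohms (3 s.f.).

3.04 Ω

ρ = 0.0588 Ω·mm²/m = 5.88×10^-8 Ω·m
A = m/(density·L) = 0.0228/(19300×3.83) = 3.0845e-07 m²
R = ρL/A = (5.88×10^-8)(3.83)/(3.0845e-07) = 0.7301 Ω
R(680 °C) = 0.7301 × (1 + 0.0048×660) = 3.04 Ω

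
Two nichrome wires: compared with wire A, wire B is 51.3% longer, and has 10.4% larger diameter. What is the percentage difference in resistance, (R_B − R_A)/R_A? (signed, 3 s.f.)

24.1%

R ∝ L/d², so R_B/R_A = (1 + 51.3/100) × (1 + 10.4/100)⁻²
= 1.513 × 0.8205 = 1.241
(R_B − R_A)/R_A = 1.241 − 1 = 24.1%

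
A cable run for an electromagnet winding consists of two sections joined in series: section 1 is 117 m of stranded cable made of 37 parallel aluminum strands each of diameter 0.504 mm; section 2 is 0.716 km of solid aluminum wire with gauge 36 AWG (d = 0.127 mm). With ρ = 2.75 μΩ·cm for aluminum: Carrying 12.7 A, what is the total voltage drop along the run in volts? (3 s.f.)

19700 V

ρ = 2.75 μΩ·cm = 2.75×10^-8 Ω·m
Section 1: A_strand = π(2.5200e-04)² = 1.995e-07 m²; R₁ = ρL/(N·A_s) = (2.75×10^-8)(117)/(37×1.995e-07) = 0.4359 Ω
Section 2: A = π(0.127/2 mm)² = π(6.3500e-05 m)² = 1.267e-08 m²
R₂ = (2.75×10^-8)(716)/(1.267e-08) = 1554 Ω
R = R₁ + R₂ = 1555 Ω
V = IR = 12.7 × 1555 = 19700 V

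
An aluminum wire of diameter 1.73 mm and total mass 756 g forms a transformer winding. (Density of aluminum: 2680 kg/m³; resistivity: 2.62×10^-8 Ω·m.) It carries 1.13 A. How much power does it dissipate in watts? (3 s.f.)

1.71 W

A = π(d/2)² = π(8.6500e-04 m)² = 2.3506e-06 m²
L = m/(density·A) = 0.756/(2680×2.3506e-06) = 120 m
R = ρL/A = (2.62×10^-8)(120)/(2.3506e-06) = 1.338 Ω
P = I²R = (1.13)² × 1.338 = 1.71 W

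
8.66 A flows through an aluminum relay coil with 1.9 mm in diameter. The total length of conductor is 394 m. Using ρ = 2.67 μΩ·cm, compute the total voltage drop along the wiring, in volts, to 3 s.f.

ρ = 2.67 μΩ·cm = 2.67×10^-8 Ω·m
A = π(d/2)² = π(9.5000e-04 m)² = 2.835e-06 m²
R = ρL/A = (2.67×10^-8)(394)/(2.835e-06) = 3.71 Ω
V = IR = 8.66 × 3.71 = 32.1 V

32.1 V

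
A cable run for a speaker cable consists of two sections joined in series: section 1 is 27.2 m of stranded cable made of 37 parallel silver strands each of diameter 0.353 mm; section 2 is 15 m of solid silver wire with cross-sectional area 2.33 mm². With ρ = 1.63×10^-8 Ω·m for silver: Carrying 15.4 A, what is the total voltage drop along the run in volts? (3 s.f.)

Section 1: A_strand = π(1.7650e-04)² = 9.787e-08 m²; R₁ = ρL/(N·A_s) = (1.63×10^-8)(27.2)/(37×9.787e-08) = 0.1224 Ω
Section 2: A = 2.33 mm² = 2.330e-06 m²
R₂ = (1.63×10^-8)(15)/(2.330e-06) = 0.1049 Ω
R = R₁ + R₂ = 0.2274 Ω
V = IR = 15.4 × 0.2274 = 3.50 V

3.50 V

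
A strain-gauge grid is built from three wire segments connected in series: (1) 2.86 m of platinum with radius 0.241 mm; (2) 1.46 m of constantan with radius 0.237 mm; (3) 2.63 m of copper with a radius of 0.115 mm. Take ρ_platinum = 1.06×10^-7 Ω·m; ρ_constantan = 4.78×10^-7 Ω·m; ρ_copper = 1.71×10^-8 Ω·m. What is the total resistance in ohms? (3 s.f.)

Seg 1: A = πr² = π(2.4100e-04 m)² = 1.825e-07 m²
R_1 = (1.06×10^-7)(2.86)/(1.825e-07) = 1.661 Ω
Seg 2: A = πr² = π(2.3700e-04 m)² = 1.765e-07 m²
R_2 = (4.78×10^-7)(1.46)/(1.765e-07) = 3.955 Ω
Seg 3: A = πr² = π(1.1500e-04 m)² = 4.155e-08 m²
R_3 = (1.71×10^-8)(2.63)/(4.155e-08) = 1.082 Ω
R_total = R_1 + R_2 + R_3 = 6.70 Ω

6.70 Ω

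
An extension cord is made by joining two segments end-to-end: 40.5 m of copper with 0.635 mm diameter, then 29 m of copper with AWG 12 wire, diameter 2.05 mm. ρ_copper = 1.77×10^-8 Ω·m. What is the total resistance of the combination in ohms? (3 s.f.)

2.42 Ω

Segment 1: A = π(d/2)² = π(3.1750e-04 m)² = 3.167e-07 m²
R₁ = ρL/A = (1.77×10^-8)(40.5)/(3.167e-07) = 2.264 Ω
Segment 2: A = π(2.05/2 mm)² = π(1.0250e-03 m)² = 3.301e-06 m²
R₂ = (1.77×10^-8)(29)/(3.301e-06) = 0.1555 Ω
R = R₁ + R₂ = 2.42 Ω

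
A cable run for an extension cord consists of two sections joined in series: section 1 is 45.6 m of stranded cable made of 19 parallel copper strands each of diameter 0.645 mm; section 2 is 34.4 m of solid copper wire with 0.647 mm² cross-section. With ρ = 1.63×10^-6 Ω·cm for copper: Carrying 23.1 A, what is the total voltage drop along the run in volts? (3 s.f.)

22.8 V

ρ = 1.63×10^-6 Ω·cm = 1.63×10^-8 Ω·m
Section 1: A_strand = π(3.2250e-04)² = 3.267e-07 m²; R₁ = ρL/(N·A_s) = (1.63×10^-8)(45.6)/(19×3.267e-07) = 0.1197 Ω
Section 2: A = 0.647 mm² = 6.470e-07 m²
R₂ = (1.63×10^-8)(34.4)/(6.470e-07) = 0.8666 Ω
R = R₁ + R₂ = 0.9864 Ω
V = IR = 23.1 × 0.9864 = 22.8 V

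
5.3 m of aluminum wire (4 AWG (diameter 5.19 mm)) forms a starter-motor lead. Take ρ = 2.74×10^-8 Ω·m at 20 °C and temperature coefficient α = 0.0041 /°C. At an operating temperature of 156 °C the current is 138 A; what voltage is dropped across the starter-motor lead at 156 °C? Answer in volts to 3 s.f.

A = π(5.19/2 mm)² = π(2.5950e-03 m)² = 2.116e-05 m²
R₍20₎ = ρL/A = (2.74×10^-8)(5.3)/(2.116e-05) = 0.006864 Ω
R₍156₎ = R₍20₎(1 + αΔT) = 0.006864 × (1 + 0.0041×136) = 0.01069 Ω
V = IR = 138 × 0.01069 = 1.48 V

1.48 V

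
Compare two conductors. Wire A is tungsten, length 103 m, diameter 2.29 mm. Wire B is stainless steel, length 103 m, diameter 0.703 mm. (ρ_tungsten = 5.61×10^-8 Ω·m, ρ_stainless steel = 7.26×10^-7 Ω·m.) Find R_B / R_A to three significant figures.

137

R ∝ ρL/d², so R_B/R_A = (ρ_B/ρ_A) × (d_A/d_B)²
= (7.26×10^-7/5.61×10^-8) × (2.29/0.703)² = 137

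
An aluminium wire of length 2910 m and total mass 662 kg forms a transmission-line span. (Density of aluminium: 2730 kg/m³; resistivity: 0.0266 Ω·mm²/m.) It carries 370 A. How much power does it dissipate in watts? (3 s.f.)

ρ = 0.0266 Ω·mm²/m = 2.66×10^-8 Ω·m
A = m/(density·L) = 662/(2730×2910) = 8.3330e-05 m²
R = ρL/A = (2.66×10^-8)(2910)/(8.3330e-05) = 0.9289 Ω
P = I²R = (370)² × 0.9289 = 1.27×10^5 W

1.27×10^5 W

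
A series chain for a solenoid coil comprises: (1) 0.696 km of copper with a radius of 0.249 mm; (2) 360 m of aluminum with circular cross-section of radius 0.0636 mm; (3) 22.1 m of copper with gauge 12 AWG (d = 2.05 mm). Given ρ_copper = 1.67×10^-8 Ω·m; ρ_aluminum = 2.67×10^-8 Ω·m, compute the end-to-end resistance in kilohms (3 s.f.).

Seg 1: A = πr² = π(2.4900e-04 m)² = 1.948e-07 m²
R_1 = (1.67×10^-8)(696)/(1.948e-07) = 59.67 Ω
Seg 2: A = πr² = π(6.3600e-05 m)² = 1.271e-08 m²
R_2 = (2.67×10^-8)(360)/(1.271e-08) = 756.4 Ω
Seg 3: A = π(2.05/2 mm)² = π(1.0250e-03 m)² = 3.301e-06 m²
R_3 = (1.67×10^-8)(22.1)/(3.301e-06) = 0.1118 Ω
R_total = R_1 + R_2 + R_3 = 0.816 kΩ

0.816 kΩ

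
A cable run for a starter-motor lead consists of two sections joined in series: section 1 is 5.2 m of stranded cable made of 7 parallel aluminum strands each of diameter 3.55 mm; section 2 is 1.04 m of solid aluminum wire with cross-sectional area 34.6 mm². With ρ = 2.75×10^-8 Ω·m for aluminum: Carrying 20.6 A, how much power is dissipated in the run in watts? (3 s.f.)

Section 1: A_strand = π(1.7750e-03)² = 9.898e-06 m²; R₁ = ρL/(N·A_s) = (2.75×10^-8)(5.2)/(7×9.898e-06) = 0.002064 Ω
Section 2: A = 34.6 mm² = 3.460e-05 m²
R₂ = (2.75×10^-8)(1.04)/(3.460e-05) = 8.266×10^-4 Ω
R = R₁ + R₂ = 0.002891 Ω
P = I²R = (20.6)² × 0.002891 = 1.23 W

1.23 W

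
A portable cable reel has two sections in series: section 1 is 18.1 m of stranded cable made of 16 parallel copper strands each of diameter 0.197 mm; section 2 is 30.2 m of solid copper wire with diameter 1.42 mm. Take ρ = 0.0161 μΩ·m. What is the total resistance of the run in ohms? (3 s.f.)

ρ = 0.0161 μΩ·m = 1.61×10^-8 Ω·m
Section 1: A_strand = π(9.8500e-05)² = 3.048e-08 m²; R₁ = ρL/(N·A_s) = (1.61×10^-8)(18.1)/(16×3.048e-08) = 0.5975 Ω
Section 2: A = π(d/2)² = π(7.1000e-04 m)² = 1.584e-06 m²
R₂ = (1.61×10^-8)(30.2)/(1.584e-06) = 0.307 Ω
R = R₁ + R₂ = 0.905 Ω

0.905 Ω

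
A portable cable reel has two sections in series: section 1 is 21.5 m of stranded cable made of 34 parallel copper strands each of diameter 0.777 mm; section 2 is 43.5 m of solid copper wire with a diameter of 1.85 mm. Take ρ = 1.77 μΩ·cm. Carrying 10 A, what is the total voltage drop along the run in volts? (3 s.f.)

ρ = 1.77 μΩ·cm = 1.77×10^-8 Ω·m
Section 1: A_strand = π(3.8850e-04)² = 4.742e-07 m²; R₁ = ρL/(N·A_s) = (1.77×10^-8)(21.5)/(34×4.742e-07) = 0.0236 Ω
Section 2: A = π(d/2)² = π(9.2500e-04 m)² = 2.688e-06 m²
R₂ = (1.77×10^-8)(43.5)/(2.688e-06) = 0.2864 Ω
R = R₁ + R₂ = 0.31 Ω
V = IR = 10 × 0.31 = 3.10 V

3.10 V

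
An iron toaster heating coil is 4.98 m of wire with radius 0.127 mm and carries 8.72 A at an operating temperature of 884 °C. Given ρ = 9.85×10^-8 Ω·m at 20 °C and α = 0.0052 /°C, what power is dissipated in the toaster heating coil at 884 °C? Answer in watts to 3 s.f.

4040 W

A = πr² = π(1.2700e-04 m)² = 5.067e-08 m²
R₍20₎ = ρL/A = (9.85×10^-8)(4.98)/(5.067e-08) = 9.681 Ω
R₍884₎ = R₍20₎(1 + αΔT) = 9.681 × (1 + 0.0052×864) = 53.17 Ω
P = I²R = (8.72)² × 53.17 = 4040 W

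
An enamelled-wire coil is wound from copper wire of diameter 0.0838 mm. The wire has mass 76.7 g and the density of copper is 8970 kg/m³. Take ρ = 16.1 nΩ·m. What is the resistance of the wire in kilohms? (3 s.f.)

4.53 kΩ

ρ = 16.1 nΩ·m = 1.61×10^-8 Ω·m
A = π(d/2)² = π(4.1900e-05 m)² = 5.5154e-09 m²
L = m/(density·A) = 0.0767/(8970×5.5154e-09) = 1550 m
R = ρL/A = (1.61×10^-8)(1550)/(5.5154e-09) = 4.53 kΩ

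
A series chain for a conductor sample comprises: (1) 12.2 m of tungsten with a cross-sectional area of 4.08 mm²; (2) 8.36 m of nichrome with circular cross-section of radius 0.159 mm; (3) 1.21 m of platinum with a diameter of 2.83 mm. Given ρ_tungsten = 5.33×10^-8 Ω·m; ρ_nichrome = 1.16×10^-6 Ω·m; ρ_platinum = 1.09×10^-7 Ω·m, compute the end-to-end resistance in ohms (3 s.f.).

122 Ω

Seg 1: A = 4.08 mm² = 4.080e-06 m²
R_1 = (5.33×10^-8)(12.2)/(4.080e-06) = 0.1594 Ω
Seg 2: A = πr² = π(1.5900e-04 m)² = 7.942e-08 m²
R_2 = (1.16×10^-6)(8.36)/(7.942e-08) = 122.1 Ω
Seg 3: A = π(d/2)² = π(1.4150e-03 m)² = 6.290e-06 m²
R_3 = (1.09×10^-7)(1.21)/(6.290e-06) = 0.02097 Ω
R_total = R_1 + R_2 + R_3 = 122 Ω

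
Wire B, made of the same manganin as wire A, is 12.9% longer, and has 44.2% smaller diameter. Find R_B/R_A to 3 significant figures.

3.63

R ∝ L/d², so R_B/R_A = (1 + 12.9/100) × (1 − 44.2/100)⁻²
= 1.129 × 3.212 = 3.63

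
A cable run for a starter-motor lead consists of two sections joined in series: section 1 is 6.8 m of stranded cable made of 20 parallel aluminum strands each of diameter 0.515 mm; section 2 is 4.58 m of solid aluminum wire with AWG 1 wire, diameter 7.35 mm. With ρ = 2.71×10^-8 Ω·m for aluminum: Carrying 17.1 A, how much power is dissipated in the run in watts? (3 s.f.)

13.8 W

Section 1: A_strand = π(2.5750e-04)² = 2.083e-07 m²; R₁ = ρL/(N·A_s) = (2.71×10^-8)(6.8)/(20×2.083e-07) = 0.04423 Ω
Section 2: A = π(7.35/2 mm)² = π(3.6750e-03 m)² = 4.243e-05 m²
R₂ = (2.71×10^-8)(4.58)/(4.243e-05) = 0.002925 Ω
R = R₁ + R₂ = 0.04716 Ω
P = I²R = (17.1)² × 0.04716 = 13.8 W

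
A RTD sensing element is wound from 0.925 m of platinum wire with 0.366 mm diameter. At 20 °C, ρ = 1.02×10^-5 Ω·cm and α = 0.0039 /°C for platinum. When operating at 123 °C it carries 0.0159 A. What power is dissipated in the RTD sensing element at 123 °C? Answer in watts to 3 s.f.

ρ = 1.02×10^-5 Ω·cm = 1.02×10^-7 Ω·m
A = π(d/2)² = π(1.8300e-04 m)² = 1.052e-07 m²
R₍20₎ = ρL/A = (1.02×10^-7)(0.925)/(1.052e-07) = 0.8968 Ω
R₍123₎ = R₍20₎(1 + αΔT) = 0.8968 × (1 + 0.0039×103) = 1.257 Ω
P = I²R = (0.0159)² × 1.257 = 3.18×10^-4 W

3.18×10^-4 W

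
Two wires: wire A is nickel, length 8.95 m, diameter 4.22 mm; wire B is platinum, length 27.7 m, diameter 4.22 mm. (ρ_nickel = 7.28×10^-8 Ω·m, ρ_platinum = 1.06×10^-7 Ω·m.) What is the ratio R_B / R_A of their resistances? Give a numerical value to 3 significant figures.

R ∝ ρL/d², so R_B/R_A = (ρ_B/ρ_A) × (L_B/L_A)
= (1.06×10^-7/7.28×10^-8) × (27.7/8.95) = 4.51

4.51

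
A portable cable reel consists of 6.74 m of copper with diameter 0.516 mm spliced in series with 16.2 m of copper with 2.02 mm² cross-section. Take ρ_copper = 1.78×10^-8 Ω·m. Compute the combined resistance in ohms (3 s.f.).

0.716 Ω

Segment 1: A = π(d/2)² = π(2.5800e-04 m)² = 2.091e-07 m²
R₁ = ρL/A = (1.78×10^-8)(6.74)/(2.091e-07) = 0.5737 Ω
Segment 2: A = 2.02 mm² = 2.020e-06 m²
R₂ = (1.78×10^-8)(16.2)/(2.020e-06) = 0.1428 Ω
R = R₁ + R₂ = 0.716 Ω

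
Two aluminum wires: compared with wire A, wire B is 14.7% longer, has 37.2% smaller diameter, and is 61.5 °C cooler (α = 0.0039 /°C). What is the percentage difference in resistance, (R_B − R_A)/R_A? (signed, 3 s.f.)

121%

R ∝ ρL/d² with ρ ∝ (1+αΔT), so R_B/R_A = (1 + 14.7/100) × (1 − 37.2/100)⁻² × (1 − 0.0039×61.5)
= 1.147 × 2.536 × 0.7601 = 2.211
(R_B − R_A)/R_A = 2.211 − 1 = 121%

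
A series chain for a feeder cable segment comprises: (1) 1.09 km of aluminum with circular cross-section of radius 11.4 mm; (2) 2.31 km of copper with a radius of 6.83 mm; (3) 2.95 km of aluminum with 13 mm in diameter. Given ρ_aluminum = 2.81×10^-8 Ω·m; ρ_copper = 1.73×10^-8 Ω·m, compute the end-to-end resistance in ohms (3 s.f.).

0.972 Ω

Seg 1: A = πr² = π(1.1400e-02 m)² = 4.083e-04 m²
R_1 = (2.81×10^-8)(1090)/(4.083e-04) = 0.07502 Ω
Seg 2: A = πr² = π(6.8300e-03 m)² = 1.466e-04 m²
R_2 = (1.73×10^-8)(2310)/(1.466e-04) = 0.2727 Ω
Seg 3: A = π(d/2)² = π(6.5000e-03 m)² = 1.327e-04 m²
R_3 = (2.81×10^-8)(2950)/(1.327e-04) = 0.6245 Ω
R_total = R_1 + R_2 + R_3 = 0.972 Ω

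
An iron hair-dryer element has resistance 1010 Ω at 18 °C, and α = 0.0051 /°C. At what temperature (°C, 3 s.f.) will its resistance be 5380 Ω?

R = R₀(1 + α(T − T₀)) ⇒ T = T₀ + (R/R₀ − 1)/α
T = 18 + (5380/1010 − 1)/0.0051 = 18 + (4.327)/0.0051 = 866 °C

866 °C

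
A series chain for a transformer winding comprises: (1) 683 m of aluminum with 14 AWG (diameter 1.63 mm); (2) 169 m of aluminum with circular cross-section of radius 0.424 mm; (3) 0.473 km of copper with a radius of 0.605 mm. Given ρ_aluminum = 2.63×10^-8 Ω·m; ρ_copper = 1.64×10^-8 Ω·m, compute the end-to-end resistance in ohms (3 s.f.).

Seg 1: A = π(1.63/2 mm)² = π(8.1500e-04 m)² = 2.087e-06 m²
R_1 = (2.63×10^-8)(683)/(2.087e-06) = 8.608 Ω
Seg 2: A = πr² = π(4.2400e-04 m)² = 5.648e-07 m²
R_2 = (2.63×10^-8)(169)/(5.648e-07) = 7.87 Ω
Seg 3: A = πr² = π(6.0500e-04 m)² = 1.150e-06 m²
R_3 = (1.64×10^-8)(473)/(1.150e-06) = 6.746 Ω
R_total = R_1 + R_2 + R_3 = 23.2 Ω

23.2 Ω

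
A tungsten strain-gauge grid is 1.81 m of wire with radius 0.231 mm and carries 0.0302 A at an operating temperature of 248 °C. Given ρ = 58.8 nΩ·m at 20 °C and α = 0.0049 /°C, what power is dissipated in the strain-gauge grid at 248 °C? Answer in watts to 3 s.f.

ρ = 58.8 nΩ·m = 5.88×10^-8 Ω·m
A = πr² = π(2.3100e-04 m)² = 1.676e-07 m²
R₍20₎ = ρL/A = (5.88×10^-8)(1.81)/(1.676e-07) = 0.6349 Ω
R₍248₎ = R₍20₎(1 + αΔT) = 0.6349 × (1 + 0.0049×228) = 1.344 Ω
P = I²R = (0.0302)² × 1.344 = 0.00123 W

0.00123 W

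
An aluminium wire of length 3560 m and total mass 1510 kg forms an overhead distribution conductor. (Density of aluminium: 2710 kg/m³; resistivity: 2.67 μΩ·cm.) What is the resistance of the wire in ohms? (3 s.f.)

ρ = 2.67 μΩ·cm = 2.67×10^-8 Ω·m
A = m/(density·L) = 1510/(2710×3560) = 1.5652e-04 m²
R = ρL/A = (2.67×10^-8)(3560)/(1.5652e-04) = 0.607 Ω

0.607 Ω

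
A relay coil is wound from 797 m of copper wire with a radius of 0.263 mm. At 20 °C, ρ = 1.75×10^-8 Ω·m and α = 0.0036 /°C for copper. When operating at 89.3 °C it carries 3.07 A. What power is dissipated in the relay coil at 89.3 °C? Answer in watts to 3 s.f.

A = πr² = π(2.6300e-04 m)² = 2.173e-07 m²
R₍20₎ = ρL/A = (1.75×10^-8)(797)/(2.173e-07) = 64.19 Ω
R₍89.3₎ = R₍20₎(1 + αΔT) = 64.19 × (1 + 0.0036×69.3) = 80.2 Ω
P = I²R = (3.07)² × 80.2 = 756 W

756 W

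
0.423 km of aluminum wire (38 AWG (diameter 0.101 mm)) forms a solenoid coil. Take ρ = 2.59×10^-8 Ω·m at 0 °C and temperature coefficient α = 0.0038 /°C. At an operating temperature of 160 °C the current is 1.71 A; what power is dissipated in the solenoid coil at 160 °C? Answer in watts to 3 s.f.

A = π(0.101/2 mm)² = π(5.0500e-05 m)² = 8.012e-09 m²
R₍0₎ = ρL/A = (2.59×10^-8)(423)/(8.012e-09) = 1367 Ω
R₍160₎ = R₍0₎(1 + αΔT) = 1367 × (1 + 0.0038×160) = 2199 Ω
P = I²R = (1.71)² × 2199 = 6430 W

6430 W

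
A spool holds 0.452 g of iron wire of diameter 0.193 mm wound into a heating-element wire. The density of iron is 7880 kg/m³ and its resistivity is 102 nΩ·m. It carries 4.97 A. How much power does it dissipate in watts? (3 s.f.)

ρ = 102 nΩ·m = 1.02×10^-7 Ω·m
A = π(d/2)² = π(9.6500e-05 m)² = 2.9255e-08 m²
L = m/(density·A) = 4.520×10^-4/(7880×2.9255e-08) = 1.961 m
R = ρL/A = (1.02×10^-7)(1.961)/(2.9255e-08) = 6.836 Ω
P = I²R = (4.97)² × 6.836 = 169 W

169 W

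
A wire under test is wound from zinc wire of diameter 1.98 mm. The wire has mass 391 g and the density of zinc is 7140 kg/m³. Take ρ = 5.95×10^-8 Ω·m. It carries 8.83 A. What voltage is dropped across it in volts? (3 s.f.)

3.03 V

A = π(d/2)² = π(9.9000e-04 m)² = 3.0791e-06 m²
L = m/(density·A) = 0.391/(7140×3.0791e-06) = 17.79 m
R = ρL/A = (5.95×10^-8)(17.79)/(3.0791e-06) = 0.3437 Ω
V = IR = 8.83 × 0.3437 = 3.03 V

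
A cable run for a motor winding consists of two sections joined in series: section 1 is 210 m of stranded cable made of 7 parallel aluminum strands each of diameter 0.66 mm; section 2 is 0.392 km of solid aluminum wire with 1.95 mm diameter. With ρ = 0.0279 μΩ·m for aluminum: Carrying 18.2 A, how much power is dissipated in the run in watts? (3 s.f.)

2020 W

ρ = 0.0279 μΩ·m = 2.79×10^-8 Ω·m
Section 1: A_strand = π(3.3000e-04)² = 3.421e-07 m²; R₁ = ρL/(N·A_s) = (2.79×10^-8)(210)/(7×3.421e-07) = 2.447 Ω
Section 2: A = π(d/2)² = π(9.7500e-04 m)² = 2.986e-06 m²
R₂ = (2.79×10^-8)(392)/(2.986e-06) = 3.662 Ω
R = R₁ + R₂ = 6.109 Ω
P = I²R = (18.2)² × 6.109 = 2020 W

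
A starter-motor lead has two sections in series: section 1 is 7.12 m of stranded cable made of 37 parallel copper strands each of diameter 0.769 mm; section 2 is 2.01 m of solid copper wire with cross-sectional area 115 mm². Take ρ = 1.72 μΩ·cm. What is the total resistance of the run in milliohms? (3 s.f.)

ρ = 1.72 μΩ·cm = 1.72×10^-8 Ω·m
Section 1: A_strand = π(3.8450e-04)² = 4.645e-07 m²; R₁ = ρL/(N·A_s) = (1.72×10^-8)(7.12)/(37×4.645e-07) = 0.007126 Ω
Section 2: A = 115 mm² = 1.150e-04 m²
R₂ = (1.72×10^-8)(2.01)/(1.150e-04) = 3.006×10^-4 Ω
R = R₁ + R₂ = 7.43 mΩ

7.43 mΩ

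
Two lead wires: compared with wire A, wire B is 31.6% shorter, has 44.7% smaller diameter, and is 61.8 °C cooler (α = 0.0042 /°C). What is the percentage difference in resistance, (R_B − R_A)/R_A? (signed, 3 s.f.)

65.6%

R ∝ ρL/d² with ρ ∝ (1+αΔT), so R_B/R_A = (1 − 31.6/100) × (1 − 44.7/100)⁻² × (1 − 0.0042×61.8)
= 0.684 × 3.27 × 0.7404 = 1.656
(R_B − R_A)/R_A = 1.656 − 1 = 65.6%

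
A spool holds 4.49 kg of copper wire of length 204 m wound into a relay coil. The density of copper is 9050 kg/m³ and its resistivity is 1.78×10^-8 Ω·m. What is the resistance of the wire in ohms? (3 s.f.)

A = m/(density·L) = 4.49/(9050×204) = 2.4320e-06 m²
R = ρL/A = (1.78×10^-8)(204)/(2.4320e-06) = 1.49 Ω

1.49 Ω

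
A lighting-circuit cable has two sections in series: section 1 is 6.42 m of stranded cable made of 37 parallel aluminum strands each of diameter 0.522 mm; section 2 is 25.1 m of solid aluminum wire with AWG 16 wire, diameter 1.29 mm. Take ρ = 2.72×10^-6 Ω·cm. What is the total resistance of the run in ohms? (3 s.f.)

0.544 Ω

ρ = 2.72×10^-6 Ω·cm = 2.72×10^-8 Ω·m
Section 1: A_strand = π(2.6100e-04)² = 2.140e-07 m²; R₁ = ρL/(N·A_s) = (2.72×10^-8)(6.42)/(37×2.140e-07) = 0.02205 Ω
Section 2: A = π(1.29/2 mm)² = π(6.4500e-04 m)² = 1.307e-06 m²
R₂ = (2.72×10^-8)(25.1)/(1.307e-06) = 0.5224 Ω
R = R₁ + R₂ = 0.544 Ω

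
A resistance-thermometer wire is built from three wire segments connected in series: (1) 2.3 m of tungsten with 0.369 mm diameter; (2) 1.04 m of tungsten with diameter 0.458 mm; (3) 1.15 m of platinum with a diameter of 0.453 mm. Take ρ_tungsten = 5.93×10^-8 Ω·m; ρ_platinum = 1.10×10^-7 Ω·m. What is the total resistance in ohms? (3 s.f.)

Seg 1: A = π(d/2)² = π(1.8450e-04 m)² = 1.069e-07 m²
R_1 = (5.93×10^-8)(2.3)/(1.069e-07) = 1.275 Ω
Seg 2: A = π(d/2)² = π(2.2900e-04 m)² = 1.647e-07 m²
R_2 = (5.93×10^-8)(1.04)/(1.647e-07) = 0.3743 Ω
Seg 3: A = π(d/2)² = π(2.2650e-04 m)² = 1.612e-07 m²
R_3 = (1.10×10^-7)(1.15)/(1.612e-07) = 0.7849 Ω
R_total = R_1 + R_2 + R_3 = 2.43 Ω

2.43 Ω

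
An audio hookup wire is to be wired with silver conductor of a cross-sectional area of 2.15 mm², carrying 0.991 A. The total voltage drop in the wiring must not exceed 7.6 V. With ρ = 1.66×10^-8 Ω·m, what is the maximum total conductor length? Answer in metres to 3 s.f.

993 m

A = 2.15 mm² = 2.150e-06 m²
L_max = V_max·A/(1·ρI) = (7.6)(2.150e-06)/(1.66×10^-8×0.991) = 993 m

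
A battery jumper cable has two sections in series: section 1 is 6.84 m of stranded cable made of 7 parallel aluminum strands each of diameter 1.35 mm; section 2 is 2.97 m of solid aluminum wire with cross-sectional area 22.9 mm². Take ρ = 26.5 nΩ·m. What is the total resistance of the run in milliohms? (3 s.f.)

ρ = 26.5 nΩ·m = 2.65×10^-8 Ω·m
Section 1: A_strand = π(6.7500e-04)² = 1.431e-06 m²; R₁ = ρL/(N·A_s) = (2.65×10^-8)(6.84)/(7×1.431e-06) = 0.01809 Ω
Section 2: A = 22.9 mm² = 2.290e-05 m²
R₂ = (2.65×10^-8)(2.97)/(2.290e-05) = 0.003437 Ω
R = R₁ + R₂ = 21.5 mΩ

21.5 mΩ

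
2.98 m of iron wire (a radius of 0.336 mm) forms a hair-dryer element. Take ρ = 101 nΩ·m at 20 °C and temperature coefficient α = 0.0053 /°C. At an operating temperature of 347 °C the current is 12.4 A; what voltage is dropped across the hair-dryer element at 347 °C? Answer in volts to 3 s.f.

ρ = 101 nΩ·m = 1.01×10^-7 Ω·m
A = πr² = π(3.3600e-04 m)² = 3.547e-07 m²
R₍20₎ = ρL/A = (1.01×10^-7)(2.98)/(3.547e-07) = 0.8486 Ω
R₍347₎ = R₍20₎(1 + αΔT) = 0.8486 × (1 + 0.0053×327) = 2.319 Ω
V = IR = 12.4 × 2.319 = 28.8 V

28.8 V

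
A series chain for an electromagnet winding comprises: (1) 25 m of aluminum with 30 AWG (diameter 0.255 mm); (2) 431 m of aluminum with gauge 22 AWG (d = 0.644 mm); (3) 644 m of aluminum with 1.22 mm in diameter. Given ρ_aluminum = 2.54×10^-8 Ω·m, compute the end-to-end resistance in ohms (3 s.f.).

Seg 1: A = π(0.255/2 mm)² = π(1.2750e-04 m)² = 5.107e-08 m²
R_1 = (2.54×10^-8)(25)/(5.107e-08) = 12.43 Ω
Seg 2: A = π(0.644/2 mm)² = π(3.2200e-04 m)² = 3.257e-07 m²
R_2 = (2.54×10^-8)(431)/(3.257e-07) = 33.61 Ω
Seg 3: A = π(d/2)² = π(6.1000e-04 m)² = 1.169e-06 m²
R_3 = (2.54×10^-8)(644)/(1.169e-06) = 13.99 Ω
R_total = R_1 + R_2 + R_3 = 60.0 Ω

60.0 Ω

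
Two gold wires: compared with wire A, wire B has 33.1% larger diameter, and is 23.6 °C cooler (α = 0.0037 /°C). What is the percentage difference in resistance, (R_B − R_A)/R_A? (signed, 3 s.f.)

R ∝ ρL/d² with ρ ∝ (1+αΔT), so R_B/R_A = (1 + 33.1/100)⁻² × (1 − 0.0037×23.6)
= 0.5645 × 0.9127 = 0.5152
(R_B − R_A)/R_A = 0.5152 − 1 = -48.5%

-48.5%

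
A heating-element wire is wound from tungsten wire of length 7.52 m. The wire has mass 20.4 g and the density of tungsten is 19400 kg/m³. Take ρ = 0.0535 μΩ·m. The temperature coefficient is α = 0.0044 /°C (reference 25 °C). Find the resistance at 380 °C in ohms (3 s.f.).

7.37 Ω

ρ = 0.0535 μΩ·m = 5.35×10^-8 Ω·m
A = m/(density·L) = 0.0204/(19400×7.52) = 1.3983e-07 m²
R = ρL/A = (5.35×10^-8)(7.52)/(1.3983e-07) = 2.877 Ω
R(380 °C) = 2.877 × (1 + 0.0044×355) = 7.37 Ω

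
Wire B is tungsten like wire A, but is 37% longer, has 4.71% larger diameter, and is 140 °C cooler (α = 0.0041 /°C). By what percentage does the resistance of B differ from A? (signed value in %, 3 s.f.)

-46.8%

R ∝ ρL/d² with ρ ∝ (1+αΔT), so R_B/R_A = (1 + 37/100) × (1 + 4.71/100)⁻² × (1 − 0.0041×140)
= 1.37 × 0.9121 × 0.426 = 0.5323
(R_B − R_A)/R_A = 0.5323 − 1 = -46.8%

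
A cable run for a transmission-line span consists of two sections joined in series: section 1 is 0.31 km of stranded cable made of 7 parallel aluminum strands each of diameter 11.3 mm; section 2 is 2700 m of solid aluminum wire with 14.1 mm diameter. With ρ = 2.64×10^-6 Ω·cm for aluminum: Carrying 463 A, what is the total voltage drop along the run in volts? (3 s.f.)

217 V

ρ = 2.64×10^-6 Ω·cm = 2.64×10^-8 Ω·m
Section 1: A_strand = π(5.6500e-03)² = 1.003e-04 m²; R₁ = ρL/(N·A_s) = (2.64×10^-8)(310)/(7×1.003e-04) = 0.01166 Ω
Section 2: A = π(d/2)² = π(7.0500e-03 m)² = 1.561e-04 m²
R₂ = (2.64×10^-8)(2700)/(1.561e-04) = 0.4565 Ω
R = R₁ + R₂ = 0.4682 Ω
V = IR = 463 × 0.4682 = 217 V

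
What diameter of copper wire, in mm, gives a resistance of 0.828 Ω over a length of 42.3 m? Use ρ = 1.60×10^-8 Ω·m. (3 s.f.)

A = ρL/R = (1.60×10^-8)(42.3)/(0.828) = 8.174e-07 m²
d = 2√(A/π) = 1.020e-03 m = 1.02 mm

1.02 mm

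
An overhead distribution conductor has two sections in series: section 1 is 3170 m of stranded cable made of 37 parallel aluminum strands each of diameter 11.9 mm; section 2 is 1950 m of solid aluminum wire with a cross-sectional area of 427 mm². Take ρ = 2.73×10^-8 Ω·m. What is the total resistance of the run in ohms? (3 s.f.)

0.146 Ω

Section 1: A_strand = π(5.9500e-03)² = 1.112e-04 m²; R₁ = ρL/(N·A_s) = (2.73×10^-8)(3170)/(37×1.112e-04) = 0.02103 Ω
Section 2: A = 427 mm² = 4.270e-04 m²
R₂ = (2.73×10^-8)(1950)/(4.270e-04) = 0.1247 Ω
R = R₁ + R₂ = 0.146 Ω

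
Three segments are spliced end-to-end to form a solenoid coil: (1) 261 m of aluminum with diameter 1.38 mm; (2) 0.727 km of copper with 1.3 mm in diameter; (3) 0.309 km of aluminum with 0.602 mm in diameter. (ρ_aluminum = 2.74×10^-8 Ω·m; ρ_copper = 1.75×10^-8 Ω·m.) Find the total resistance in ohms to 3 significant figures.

44.1 Ω

Seg 1: A = π(d/2)² = π(6.9000e-04 m)² = 1.496e-06 m²
R_1 = (2.74×10^-8)(261)/(1.496e-06) = 4.781 Ω
Seg 2: A = π(d/2)² = π(6.5000e-04 m)² = 1.327e-06 m²
R_2 = (1.75×10^-8)(727)/(1.327e-06) = 9.585 Ω
Seg 3: A = π(d/2)² = π(3.0100e-04 m)² = 2.846e-07 m²
R_3 = (2.74×10^-8)(309)/(2.846e-07) = 29.75 Ω
R_total = R_1 + R_2 + R_3 = 44.1 Ω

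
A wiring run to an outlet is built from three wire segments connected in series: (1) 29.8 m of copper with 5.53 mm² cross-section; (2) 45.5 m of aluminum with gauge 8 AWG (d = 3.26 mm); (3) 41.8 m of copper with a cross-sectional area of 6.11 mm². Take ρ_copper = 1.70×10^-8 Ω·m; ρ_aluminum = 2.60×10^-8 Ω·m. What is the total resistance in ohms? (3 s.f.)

Seg 1: A = 5.53 mm² = 5.530e-06 m²
R_1 = (1.70×10^-8)(29.8)/(5.530e-06) = 0.09161 Ω
Seg 2: A = π(3.26/2 mm)² = π(1.6300e-03 m)² = 8.347e-06 m²
R_2 = (2.60×10^-8)(45.5)/(8.347e-06) = 0.1417 Ω
Seg 3: A = 6.11 mm² = 6.110e-06 m²
R_3 = (1.70×10^-8)(41.8)/(6.110e-06) = 0.1163 Ω
R_total = R_1 + R_2 + R_3 = 0.350 Ω

0.350 Ω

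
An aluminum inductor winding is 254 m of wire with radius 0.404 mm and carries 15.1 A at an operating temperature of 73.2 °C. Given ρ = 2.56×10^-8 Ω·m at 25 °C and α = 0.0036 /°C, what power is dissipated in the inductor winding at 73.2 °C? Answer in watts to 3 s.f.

3390 W

A = πr² = π(4.0400e-04 m)² = 5.128e-07 m²
R₍25₎ = ρL/A = (2.56×10^-8)(254)/(5.128e-07) = 12.68 Ω
R₍73.2₎ = R₍25₎(1 + αΔT) = 12.68 × (1 + 0.0036×48.2) = 14.88 Ω
P = I²R = (15.1)² × 14.88 = 3390 W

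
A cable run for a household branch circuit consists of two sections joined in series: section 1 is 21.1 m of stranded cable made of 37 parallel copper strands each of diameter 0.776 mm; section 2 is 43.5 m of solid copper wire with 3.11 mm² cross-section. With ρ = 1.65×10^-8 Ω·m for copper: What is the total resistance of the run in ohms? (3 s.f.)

Section 1: A_strand = π(3.8800e-04)² = 4.729e-07 m²; R₁ = ρL/(N·A_s) = (1.65×10^-8)(21.1)/(37×4.729e-07) = 0.0199 Ω
Section 2: A = 3.11 mm² = 3.110e-06 m²
R₂ = (1.65×10^-8)(43.5)/(3.110e-06) = 0.2308 Ω
R = R₁ + R₂ = 0.251 Ω

0.251 Ω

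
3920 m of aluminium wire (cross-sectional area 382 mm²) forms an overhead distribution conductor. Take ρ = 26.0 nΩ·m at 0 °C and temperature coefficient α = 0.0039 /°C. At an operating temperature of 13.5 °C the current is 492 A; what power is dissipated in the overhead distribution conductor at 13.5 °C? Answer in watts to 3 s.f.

68000 W

ρ = 26.0 nΩ·m = 2.60×10^-8 Ω·m
A = 382 mm² = 3.820e-04 m²
R₍0₎ = ρL/A = (2.60×10^-8)(3920)/(3.820e-04) = 0.2668 Ω
R₍13.5₎ = R₍0₎(1 + αΔT) = 0.2668 × (1 + 0.0039×13.5) = 0.2809 Ω
P = I²R = (492)² × 0.2809 = 68000 W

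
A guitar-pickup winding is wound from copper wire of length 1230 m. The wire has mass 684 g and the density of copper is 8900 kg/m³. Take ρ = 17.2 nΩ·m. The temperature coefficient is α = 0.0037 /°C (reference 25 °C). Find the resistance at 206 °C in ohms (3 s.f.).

ρ = 17.2 nΩ·m = 1.72×10^-8 Ω·m
A = m/(density·L) = 0.684/(8900×1230) = 6.2483e-08 m²
R = ρL/A = (1.72×10^-8)(1230)/(6.2483e-08) = 338.6 Ω
R(206 °C) = 338.6 × (1 + 0.0037×181) = 565 Ω

565 Ω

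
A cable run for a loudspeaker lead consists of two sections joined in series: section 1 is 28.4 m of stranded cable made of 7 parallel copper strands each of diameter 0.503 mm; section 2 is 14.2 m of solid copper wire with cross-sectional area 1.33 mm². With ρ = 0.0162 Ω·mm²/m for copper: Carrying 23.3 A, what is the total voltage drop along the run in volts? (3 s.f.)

11.7 V

ρ = 0.0162 Ω·mm²/m = 1.62×10^-8 Ω·m
Section 1: A_strand = π(2.5150e-04)² = 1.987e-07 m²; R₁ = ρL/(N·A_s) = (1.62×10^-8)(28.4)/(7×1.987e-07) = 0.3308 Ω
Section 2: A = 1.33 mm² = 1.330e-06 m²
R₂ = (1.62×10^-8)(14.2)/(1.330e-06) = 0.173 Ω
R = R₁ + R₂ = 0.5037 Ω
V = IR = 23.3 × 0.5037 = 11.7 V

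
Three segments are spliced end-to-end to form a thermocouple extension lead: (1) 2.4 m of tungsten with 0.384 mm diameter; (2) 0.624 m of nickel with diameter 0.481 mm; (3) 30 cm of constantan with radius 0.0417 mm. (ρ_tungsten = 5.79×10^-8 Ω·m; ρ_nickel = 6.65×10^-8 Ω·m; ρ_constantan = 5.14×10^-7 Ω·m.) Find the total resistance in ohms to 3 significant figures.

29.7 Ω

Seg 1: A = π(d/2)² = π(1.9200e-04 m)² = 1.158e-07 m²
R_1 = (5.79×10^-8)(2.4)/(1.158e-07) = 1.2 Ω
Seg 2: A = π(d/2)² = π(2.4050e-04 m)² = 1.817e-07 m²
R_2 = (6.65×10^-8)(0.624)/(1.817e-07) = 0.2284 Ω
Seg 3: A = πr² = π(4.1700e-05 m)² = 5.463e-09 m²
R_3 = (5.14×10^-7)(0.3)/(5.463e-09) = 28.23 Ω
R_total = R_1 + R_2 + R_3 = 29.7 Ω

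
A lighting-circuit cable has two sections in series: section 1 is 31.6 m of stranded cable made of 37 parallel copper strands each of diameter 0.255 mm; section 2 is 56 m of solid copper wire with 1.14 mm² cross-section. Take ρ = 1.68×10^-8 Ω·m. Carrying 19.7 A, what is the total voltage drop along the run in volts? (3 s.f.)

21.8 V

Section 1: A_strand = π(1.2750e-04)² = 5.107e-08 m²; R₁ = ρL/(N·A_s) = (1.68×10^-8)(31.6)/(37×5.107e-08) = 0.2809 Ω
Section 2: A = 1.14 mm² = 1.140e-06 m²
R₂ = (1.68×10^-8)(56)/(1.140e-06) = 0.8253 Ω
R = R₁ + R₂ = 1.106 Ω
V = IR = 19.7 × 1.106 = 21.8 V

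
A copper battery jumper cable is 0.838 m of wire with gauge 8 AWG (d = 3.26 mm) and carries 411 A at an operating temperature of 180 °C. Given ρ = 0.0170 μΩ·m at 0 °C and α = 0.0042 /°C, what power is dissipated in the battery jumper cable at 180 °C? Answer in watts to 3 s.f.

ρ = 0.0170 μΩ·m = 1.70×10^-8 Ω·m
A = π(3.26/2 mm)² = π(1.6300e-03 m)² = 8.347e-06 m²
R₍0₎ = ρL/A = (1.70×10^-8)(0.838)/(8.347e-06) = 0.001707 Ω
R₍180₎ = R₍0₎(1 + αΔT) = 0.001707 × (1 + 0.0042×180) = 0.002997 Ω
P = I²R = (411)² × 0.002997 = 506 W

506 W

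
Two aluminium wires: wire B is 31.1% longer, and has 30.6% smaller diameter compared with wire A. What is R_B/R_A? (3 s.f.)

R ∝ L/d², so R_B/R_A = (1 + 31.1/100) × (1 − 30.6/100)⁻²
= 1.311 × 2.076 = 2.72

2.72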